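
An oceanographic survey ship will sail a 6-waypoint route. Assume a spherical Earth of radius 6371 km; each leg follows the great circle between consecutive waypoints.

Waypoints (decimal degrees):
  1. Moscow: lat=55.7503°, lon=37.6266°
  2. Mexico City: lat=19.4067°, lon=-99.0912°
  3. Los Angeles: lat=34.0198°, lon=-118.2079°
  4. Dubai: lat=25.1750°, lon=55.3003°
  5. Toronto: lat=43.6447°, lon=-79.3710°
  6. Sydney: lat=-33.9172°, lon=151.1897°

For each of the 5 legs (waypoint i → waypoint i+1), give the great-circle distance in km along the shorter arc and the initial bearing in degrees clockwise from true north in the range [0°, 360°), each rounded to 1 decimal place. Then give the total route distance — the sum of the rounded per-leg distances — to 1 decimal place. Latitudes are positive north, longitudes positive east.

Leg 1: φ1=0.9730263, φ2=0.3387108, Δφ=-0.6343155, Δλ=-2.3861758 rad; a=sin²(Δφ/2)+cosφ1·cosφ2·sin²(Δλ/2)=0.5558897462; c=2·atan2(√a, √(1-a))=1.682809912; dist=6371·c=10721.182 ≈ 10721.2 km; running total=10721.2 km
Leg 1 bearing: y=sinΔλ·cosφ2=-0.64663949, x=cosφ1·sinφ2-sinφ1·cosφ2·cosΔλ=0.75456128; θ=atan2(y, x)=-40.5957° <0 so +360° → 319.4043° ≈ 319.4°
Leg 2: φ1=0.3387108, φ2=0.5937575, Δφ=0.2550467, Δλ=-0.3336494 rad; a=sin²(Δφ/2)+cosφ1·cosφ2·sin²(Δλ/2)=0.0377297019; c=2·atan2(√a, √(1-a))=0.390968021; dist=6371·c=2490.857 ≈ 2490.9 km; running total=13212.1 km
Leg 2 bearing: y=sinΔλ·cosφ2=-0.27144096, x=cosφ1·sinφ2-sinφ1·cosφ2·cosΔλ=0.26747802; θ=atan2(y, x)=-45.4213° <0 so +360° → 314.5787° ≈ 314.6°
Leg 3: φ1=0.5937575, φ2=0.4393866, Δφ=-0.1543709, Δλ=3.0282894 rad; a=sin²(Δφ/2)+cosφ1·cosφ2·sin²(Δλ/2)=0.7536555598; c=2·atan2(√a, √(1-a))=2.102858032; dist=6371·c=13397.309 ≈ 13397.3 km; running total=26609.4 km
Leg 3 bearing: y=sinΔλ·cosφ2=0.10232166, x=cosφ1·sinφ2-sinφ1·cosφ2·cosΔλ=0.85566682; θ=atan2(y, x)=6.8191° ≈ 6.8°
Leg 4: φ1=0.4393866, φ2=0.7617437, Δφ=0.3223571, Δλ=-2.3504576 rad; a=sin²(Δφ/2)+cosφ1·cosφ2·sin²(Δλ/2)=0.5834123212; c=2·atan2(√a, √(1-a))=1.738404625; dist=6371·c=11075.376 ≈ 11075.4 km; running total=37684.8 km
Leg 4 bearing: y=sinΔλ·cosφ2=-0.51461330, x=cosφ1·sinφ2-sinφ1·cosφ2·cosΔλ=0.84103668; θ=atan2(y, x)=-31.4616° <0 so +360° → 328.5384° ≈ 328.5°
Leg 5: φ1=0.7617437, φ2=-0.5919668, Δφ=-1.3537105, Δλ=4.0240433 rad; a=sin²(Δφ/2)+cosφ1·cosφ2·sin²(Δλ/2)=0.8832975175; c=2·atan2(√a, √(1-a))=2.444317959; dist=6371·c=15572.7497 ≈ 15572.7 km; running total=53257.5 km
Leg 5 bearing: y=sinΔλ·cosφ2=-0.64088751, x=cosφ1·sinφ2-sinφ1·cosφ2·cosΔλ=-0.03994064; θ=atan2(y, x)=-93.5661° <0 so +360° → 266.4339° ≈ 266.4°

Leg 1: dist=10721.2 km, bearing=319.4°
Leg 2: dist=2490.9 km, bearing=314.6°
Leg 3: dist=13397.3 km, bearing=6.8°
Leg 4: dist=11075.4 km, bearing=328.5°
Leg 5: dist=15572.7 km, bearing=266.4°
Total: 53257.5 km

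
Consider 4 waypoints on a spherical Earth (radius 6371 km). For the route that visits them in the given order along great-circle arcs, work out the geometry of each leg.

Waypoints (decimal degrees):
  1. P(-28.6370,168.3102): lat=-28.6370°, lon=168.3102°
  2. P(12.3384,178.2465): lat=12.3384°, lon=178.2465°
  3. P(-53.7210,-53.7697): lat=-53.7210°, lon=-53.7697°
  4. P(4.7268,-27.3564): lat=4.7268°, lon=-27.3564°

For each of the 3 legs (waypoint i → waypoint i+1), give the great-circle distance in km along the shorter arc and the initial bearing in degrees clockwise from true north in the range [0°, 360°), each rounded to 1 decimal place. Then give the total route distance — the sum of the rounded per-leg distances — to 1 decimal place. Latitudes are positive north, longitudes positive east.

Leg 1: dist=4679.8 km, bearing=14.6°
Leg 2: dist=13551.5 km, bearing=146.7°
Leg 3: dist=6949.9 km, bearing=30.0°
Total: 25181.2 km

Leg 1: φ1=-0.4998099, φ2=0.2153457, Δφ=0.7151556, Δλ=0.1734212 rad; a=sin²(Δφ/2)+cosφ1·cosφ2·sin²(Δλ/2)=0.1289348308; c=2·atan2(√a, √(1-a))=0.734553139; dist=6371·c=4679.838 ≈ 4679.8 km; running total=4679.8 km
Leg 1 bearing: y=sinΔλ·cosφ2=0.16856765, x=cosφ1·sinφ2-sinφ1·cosφ2·cosΔλ=0.64871219; θ=atan2(y, x)=14.5661° ≈ 14.6°
Leg 2: φ1=0.2153457, φ2=-0.9376083, Δφ=-1.1529540, Δλ=-4.0494466 rad; a=sin²(Δφ/2)+cosφ1·cosφ2·sin²(Δλ/2)=0.7640079732; c=2·atan2(√a, √(1-a))=2.127058906; dist=6371·c=13551.492 ≈ 13551.5 km; running total=18231.3 km
Leg 2 bearing: y=sinΔλ·cosφ2=0.46638293, x=cosφ1·sinφ2-sinφ1·cosφ2·cosΔλ=-0.70970847; θ=atan2(y, x)=146.6892° ≈ 146.7°
Leg 3: φ1=-0.9376083, φ2=0.0824982, Δφ=1.0201066, Δλ=0.4609991 rad; a=sin²(Δφ/2)+cosφ1·cosφ2·sin²(Δλ/2)=0.2691425251; c=2·atan2(√a, √(1-a))=1.090868734; dist=6371·c=6949.925 ≈ 6949.9 km; running total=25181.2 km
Leg 3 bearing: y=sinΔλ·cosφ2=0.44333015, x=cosφ1·sinφ2-sinφ1·cosφ2·cosΔλ=0.76829531; θ=atan2(y, x)=29.9863° ≈ 30.0°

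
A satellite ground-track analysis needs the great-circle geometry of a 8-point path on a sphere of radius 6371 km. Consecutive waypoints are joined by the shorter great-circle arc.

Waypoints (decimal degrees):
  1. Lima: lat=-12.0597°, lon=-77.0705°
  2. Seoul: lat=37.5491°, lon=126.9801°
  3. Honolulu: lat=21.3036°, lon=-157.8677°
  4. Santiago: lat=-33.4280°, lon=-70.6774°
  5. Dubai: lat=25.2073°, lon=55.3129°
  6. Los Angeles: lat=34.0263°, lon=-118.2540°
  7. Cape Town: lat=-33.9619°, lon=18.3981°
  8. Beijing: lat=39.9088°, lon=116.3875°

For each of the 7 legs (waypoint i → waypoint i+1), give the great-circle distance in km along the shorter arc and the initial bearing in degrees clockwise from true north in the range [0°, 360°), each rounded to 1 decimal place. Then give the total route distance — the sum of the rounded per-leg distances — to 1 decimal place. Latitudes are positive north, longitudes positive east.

Leg 1: dist=16307.0 km, bearing=324.0°
Leg 2: dist=7311.2 km, bearing=81.0°
Leg 3: dist=11044.4 km, bearing=122.4°
Leg 4: dist=14757.3 km, bearing=85.1°
Leg 5: dist=13393.7 km, bearing=353.8°
Leg 6: dist=16049.7 km, bearing=102.4°
Leg 7: dist=12958.7 km, bearing=58.1°
Total: 91822.0 km

Leg 1: φ1=-0.2104815, φ2=0.6553554, Δφ=0.8658369, Δλ=3.5613548 rad; a=sin²(Δφ/2)+cosφ1·cosφ2·sin²(Δλ/2)=0.9176774984; c=2·atan2(√a, √(1-a))=2.559574584; dist=6371·c=16307.0497 ≈ 16307.0 km; running total=16307.0 km
Leg 1 bearing: y=sinΔλ·cosφ2=-0.32311309, x=cosφ1·sinφ2-sinφ1·cosφ2·cosΔλ=0.44472459; θ=atan2(y, x)=-36.0001° <0 so +360° → 323.9999° ≈ 324.0°
Leg 2: φ1=0.6553554, φ2=0.3718180, Δφ=-0.2835375, Δλ=-4.9715320 rad; a=sin²(Δφ/2)+cosφ1·cosφ2·sin²(Δλ/2)=0.2946509264; c=2·atan2(√a, √(1-a))=1.147576692; dist=6371·c=7311.211 ≈ 7311.2 km; running total=23618.2 km
Leg 2 bearing: y=sinΔλ·cosφ2=0.90055994, x=cosφ1·sinφ2-sinφ1·cosφ2·cosΔλ=0.14254412; θ=atan2(y, x)=81.0056° ≈ 81.0°
Leg 3: φ1=0.3718180, φ2=-0.5834287, Δφ=-0.9552466, Δλ=1.5217578 rad; a=sin²(Δφ/2)+cosφ1·cosφ2·sin²(Δλ/2)=0.5810142910; c=2·atan2(√a, √(1-a))=1.733542381; dist=6371·c=11044.399 ≈ 11044.4 km; running total=34662.6 km
Leg 3 bearing: y=sinΔλ·cosφ2=0.83357546, x=cosφ1·sinφ2-sinφ1·cosφ2·cosΔλ=-0.52810860; θ=atan2(y, x)=122.3561° ≈ 122.4°
Leg 4: φ1=-0.5834287, φ2=0.4399504, Δφ=1.0233790, Δλ=2.1989456 rad; a=sin²(Δφ/2)+cosφ1·cosφ2·sin²(Δλ/2)=0.8391780712; c=2·atan2(√a, √(1-a))=2.316319291; dist=6371·c=14757.270 ≈ 14757.3 km; running total=49419.9 km
Leg 4 bearing: y=sinΔλ·cosφ2=0.73206659, x=cosφ1·sinφ2-sinφ1·cosφ2·cosΔλ=0.06254157; θ=atan2(y, x)=85.1170° ≈ 85.1°
Leg 5: φ1=0.4399504, φ2=0.5938710, Δφ=0.1539206, Δλ=-3.0293139 rad; a=sin²(Δφ/2)+cosφ1·cosφ2·sin²(Δλ/2)=0.7534087332; c=2·atan2(√a, √(1-a))=2.102285288; dist=6371·c=13393.660 ≈ 13393.7 km; running total=62813.6 km
Leg 5 bearing: y=sinΔλ·cosφ2=-0.09285910, x=cosφ1·sinφ2-sinφ1·cosφ2·cosΔλ=0.85703748; θ=atan2(y, x)=-6.1838° <0 so +360° → 353.8162° ≈ 353.8°
Leg 6: φ1=0.5938710, φ2=-0.5927470, Δφ=-1.1866179, Δλ=2.3850291 rad; a=sin²(Δφ/2)+cosφ1·cosφ2·sin²(Δλ/2)=0.9062382432; c=2·atan2(√a, √(1-a))=2.519183831; dist=6371·c=16049.720 ≈ 16049.7 km; running total=78863.3 km
Leg 6 bearing: y=sinΔλ·cosφ2=0.56932851, x=cosφ1·sinφ2-sinφ1·cosφ2·cosΔλ=-0.12548707; θ=atan2(y, x)=102.4300° ≈ 102.4°
Leg 7: φ1=-0.5927470, φ2=0.6965400, Δφ=1.2892869, Δλ=1.7102377 rad; a=sin²(Δφ/2)+cosφ1·cosφ2·sin²(Δλ/2)=0.7234166292; c=2·atan2(√a, √(1-a))=2.034018751; dist=6371·c=12958.733 ≈ 12958.7 km; running total=91822.0 km
Leg 7 bearing: y=sinΔλ·cosφ2=0.75962132, x=cosφ1·sinφ2-sinφ1·cosφ2·cosΔλ=0.47256268; θ=atan2(y, x)=58.1141° ≈ 58.1°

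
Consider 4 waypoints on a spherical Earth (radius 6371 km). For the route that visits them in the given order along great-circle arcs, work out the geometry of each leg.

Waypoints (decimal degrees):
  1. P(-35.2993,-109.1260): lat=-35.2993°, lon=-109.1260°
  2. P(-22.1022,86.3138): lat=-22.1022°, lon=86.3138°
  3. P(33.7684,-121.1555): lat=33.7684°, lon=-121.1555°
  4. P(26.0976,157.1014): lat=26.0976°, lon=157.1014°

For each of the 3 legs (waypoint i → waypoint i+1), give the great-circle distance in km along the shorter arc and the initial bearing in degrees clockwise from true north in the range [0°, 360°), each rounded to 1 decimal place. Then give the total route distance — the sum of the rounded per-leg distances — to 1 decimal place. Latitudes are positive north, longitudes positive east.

Leg 1: dist=13428.0 km, bearing=196.7°
Leg 2: dist=17034.0 km, bearing=58.2°
Leg 3: dist=7717.7 km, bearing=288.3°
Total: 38179.7 km

Leg 1: φ1=-0.6160890, φ2=-0.3857562, Δφ=0.2303328, Δλ=3.4110680 rad; a=sin²(Δφ/2)+cosφ1·cosφ2·sin²(Δλ/2)=0.7557295511; c=2·atan2(√a, √(1-a))=2.107678258; dist=6371·c=13428.018 ≈ 13428.0 km; running total=13428.0 km
Leg 1 bearing: y=sinΔλ·cosφ2=-0.24666194, x=cosφ1·sinφ2-sinφ1·cosφ2·cosΔλ=-0.82314487; θ=atan2(y, x)=-163.3187° <0 so +360° → 196.6813° ≈ 196.7°
Leg 2: φ1=-0.3857562, φ2=0.5893698, Δφ=0.9751259, Δλ=-3.6210224 rad; a=sin²(Δφ/2)+cosφ1·cosφ2·sin²(Δλ/2)=0.9462540641; c=2·atan2(√a, √(1-a))=2.673672134; dist=6371·c=17033.965 ≈ 17034.0 km; running total=30462.0 km
Leg 2 bearing: y=sinΔλ·cosφ2=0.38345239, x=cosφ1·sinφ2-sinφ1·cosφ2·cosΔλ=0.23747317; θ=atan2(y, x)=58.2299° ≈ 58.2°
Leg 3: φ1=0.5893698, φ2=0.4554890, Δφ=-0.1338807, Δλ=4.8564991 rad; a=sin²(Δφ/2)+cosφ1·cosφ2·sin²(Δλ/2)=0.3241373590; c=2·atan2(√a, √(1-a))=1.211382813; dist=6371·c=7717.720 ≈ 7717.7 km; running total=38179.7 km
Leg 3 bearing: y=sinΔλ·cosφ2=-0.88873695, x=cosφ1·sinφ2-sinφ1·cosφ2·cosΔλ=0.29399994; θ=atan2(y, x)=-71.6955° <0 so +360° → 288.3045° ≈ 288.3°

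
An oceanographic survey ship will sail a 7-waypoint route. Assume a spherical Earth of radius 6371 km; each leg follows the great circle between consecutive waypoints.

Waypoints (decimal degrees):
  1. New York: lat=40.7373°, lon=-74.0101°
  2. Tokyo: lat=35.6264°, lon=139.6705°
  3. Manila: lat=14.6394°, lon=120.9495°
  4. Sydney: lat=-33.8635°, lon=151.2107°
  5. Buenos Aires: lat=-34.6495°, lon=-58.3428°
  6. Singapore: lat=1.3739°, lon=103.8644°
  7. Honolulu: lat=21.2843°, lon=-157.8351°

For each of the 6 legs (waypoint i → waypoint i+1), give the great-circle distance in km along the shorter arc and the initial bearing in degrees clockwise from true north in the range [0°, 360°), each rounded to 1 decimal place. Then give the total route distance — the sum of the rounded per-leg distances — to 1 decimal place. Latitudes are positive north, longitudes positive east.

Leg 1: φ1=0.7110000, φ2=0.6217980, Δφ=-0.0892020, Δλ=3.7294300 rad; a=sin²(Δφ/2)+cosφ1·cosφ2·sin²(Δλ/2)=0.5661877946; c=2·atan2(√a, √(1-a))=1.703561606; dist=6371·c=10853.391 ≈ 10853.4 km; running total=10853.4 km
Leg 1 bearing: y=sinΔλ·cosφ2=-0.45076656, x=cosφ1·sinφ2-sinφ1·cosφ2·cosΔλ=0.88277189; θ=atan2(y, x)=-27.0501° <0 so +360° → 332.9499° ≈ 332.9°
Leg 2: φ1=0.6217980, φ2=0.2555057, Δφ=-0.3662923, Δλ=-0.3267431 rad; a=sin²(Δφ/2)+cosφ1·cosφ2·sin²(Δλ/2)=0.0539734651; c=2·atan2(√a, √(1-a))=0.468928443; dist=6371·c=2987.543 ≈ 2987.5 km; running total=13840.9 km
Leg 2 bearing: y=sinΔλ·cosφ2=-0.31054036, x=cosφ1·sinφ2-sinφ1·cosφ2·cosΔλ=-0.32833825; θ=atan2(y, x)=-136.5957° <0 so +360° → 223.4043° ≈ 223.4°
Leg 3: φ1=0.2555057, φ2=-0.5910296, Δφ=-0.8465353, Δλ=0.5281576 rad; a=sin²(Δφ/2)+cosφ1·cosφ2·sin²(Δλ/2)=0.2234464570; c=2·atan2(√a, √(1-a))=0.984707184; dist=6371·c=6273.569 ≈ 6273.6 km; running total=20114.5 km
Leg 3 bearing: y=sinΔλ·cosφ2=0.41845771, x=cosφ1·sinφ2-sinφ1·cosφ2·cosΔλ=-0.72039274; θ=atan2(y, x)=149.8488° ≈ 149.8°
Leg 4: φ1=-0.5910296, φ2=-0.6047479, Δφ=-0.0137183, Δλ=-3.6573985 rad; a=sin²(Δφ/2)+cosφ1·cosφ2·sin²(Δλ/2)=0.6387079990; c=2·atan2(√a, √(1-a))=1.851899820; dist=6371·c=11798.454 ≈ 11798.5 km; running total=31913.0 km
Leg 4 bearing: y=sinΔλ·cosφ2=0.40575840, x=cosφ1·sinφ2-sinφ1·cosφ2·cosΔλ=-0.87086192; θ=atan2(y, x)=155.0179° ≈ 155.0°
Leg 5: φ1=-0.6047479, φ2=0.0239791, Δφ=0.6287269, Δλ=2.8310497 rad; a=sin²(Δφ/2)+cosφ1·cosφ2·sin²(Δλ/2)=0.8983517309; c=2·atan2(√a, √(1-a))=2.492617265; dist=6371·c=15880.465 ≈ 15880.5 km; running total=47793.5 km
Leg 5 bearing: y=sinΔλ·cosφ2=0.30548781, x=cosφ1·sinφ2-sinφ1·cosφ2·cosΔλ=-0.52147943; θ=atan2(y, x)=149.6378° ≈ 149.6°
Leg 6: φ1=0.0239791, φ2=0.3714811, Δφ=0.3475020, Δλ=-4.5675179 rad; a=sin²(Δφ/2)+cosφ1·cosφ2·sin²(Δλ/2)=0.5628878354; c=2·atan2(√a, √(1-a))=1.696905999; dist=6371·c=10810.988 ≈ 10811.0 km; running total=58604.5 km
Leg 6 bearing: y=sinΔλ·cosφ2=0.92202978, x=cosφ1·sinφ2-sinφ1·cosφ2·cosΔλ=0.36611687; θ=atan2(y, x)=68.3431° ≈ 68.3°

Leg 1: dist=10853.4 km, bearing=332.9°
Leg 2: dist=2987.5 km, bearing=223.4°
Leg 3: dist=6273.6 km, bearing=149.8°
Leg 4: dist=11798.5 km, bearing=155.0°
Leg 5: dist=15880.5 km, bearing=149.6°
Leg 6: dist=10811.0 km, bearing=68.3°
Total: 58604.5 km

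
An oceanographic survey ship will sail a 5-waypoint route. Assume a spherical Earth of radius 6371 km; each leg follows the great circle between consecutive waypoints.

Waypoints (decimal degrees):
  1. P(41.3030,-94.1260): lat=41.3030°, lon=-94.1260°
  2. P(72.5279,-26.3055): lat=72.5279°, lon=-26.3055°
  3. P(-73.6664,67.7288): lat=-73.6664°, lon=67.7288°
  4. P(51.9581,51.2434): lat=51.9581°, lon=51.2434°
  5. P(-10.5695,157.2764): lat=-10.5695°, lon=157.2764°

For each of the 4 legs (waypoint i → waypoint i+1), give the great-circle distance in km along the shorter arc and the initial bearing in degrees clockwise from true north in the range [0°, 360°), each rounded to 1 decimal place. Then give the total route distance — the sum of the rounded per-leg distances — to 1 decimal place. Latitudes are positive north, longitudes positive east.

Leg 1: dist=4934.7 km, bearing=23.4°
Leg 2: dist=17470.7 km, bearing=133.8°
Leg 3: dist=14024.8 km, bearing=347.5°
Leg 4: dist=12027.5 km, bearing=83.9°
Total: 48457.7 km

Leg 1: φ1=0.7208733, φ2=1.2658507, Δφ=0.5449773, Δλ=1.1836910 rad; a=sin²(Δφ/2)+cosφ1·cosφ2·sin²(Δλ/2)=0.1426318987; c=2·atan2(√a, √(1-a))=0.774549473; dist=6371·c=4934.655 ≈ 4934.7 km; running total=4934.7 km
Leg 1 bearing: y=sinΔλ·cosφ2=0.27802521, x=cosφ1·sinφ2-sinφ1·cosφ2·cosΔλ=0.64175863; θ=atan2(y, x)=23.4234° ≈ 23.4°
Leg 2: φ1=1.2658507, φ2=-1.2857212, Δφ=-2.5515719, Δλ=1.6412081 rad; a=sin²(Δφ/2)+cosφ1·cosφ2·sin²(Δλ/2)=0.9606531435; c=2·atan2(√a, √(1-a))=2.742223020; dist=6371·c=17470.703 ≈ 17470.7 km; running total=22405.4 km
Leg 2 bearing: y=sinΔλ·cosφ2=0.28053266, x=cosφ1·sinφ2-sinφ1·cosφ2·cosΔλ=-0.26925109; θ=atan2(y, x)=133.8245° ≈ 133.8°
Leg 3: φ1=-1.2857212, φ2=0.9068399, Δφ=2.1925611, Δλ=-0.2877245 rad; a=sin²(Δφ/2)+cosφ1·cosφ2·sin²(Δλ/2)=0.7947973896; c=2·atan2(√a, √(1-a))=2.201353378; dist=6371·c=14024.822 ≈ 14024.8 km; running total=36430.2 km
Leg 3 bearing: y=sinΔλ·cosφ2=-0.17487036, x=cosφ1·sinφ2-sinφ1·cosφ2·cosΔλ=0.78854192; θ=atan2(y, x)=-12.5038° <0 so +360° → 347.4962° ≈ 347.5°
Leg 4: φ1=0.9068399, φ2=-0.1844726, Δφ=-1.0913125, Δλ=1.8506250 rad; a=sin²(Δφ/2)+cosφ1·cosφ2·sin²(Δλ/2)=0.6558860884; c=2·atan2(√a, √(1-a))=1.887853931; dist=6371·c=12027.517 ≈ 12027.5 km; running total=48457.7 km
Leg 4 bearing: y=sinΔλ·cosφ2=0.94479588, x=cosφ1·sinφ2-sinφ1·cosφ2·cosΔλ=0.10079118; θ=atan2(y, x)=83.9107° ≈ 83.9°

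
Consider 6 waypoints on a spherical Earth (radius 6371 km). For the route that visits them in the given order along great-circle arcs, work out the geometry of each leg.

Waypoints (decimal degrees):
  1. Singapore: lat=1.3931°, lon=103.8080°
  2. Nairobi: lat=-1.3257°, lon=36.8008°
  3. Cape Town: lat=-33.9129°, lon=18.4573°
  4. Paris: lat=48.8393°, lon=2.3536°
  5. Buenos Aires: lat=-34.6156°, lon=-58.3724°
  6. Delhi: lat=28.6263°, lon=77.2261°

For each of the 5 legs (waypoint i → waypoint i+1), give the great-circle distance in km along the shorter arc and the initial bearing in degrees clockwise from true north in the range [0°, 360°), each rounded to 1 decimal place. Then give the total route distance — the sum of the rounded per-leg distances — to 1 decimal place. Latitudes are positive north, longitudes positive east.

Leg 1: dist=7456.3 km, bearing=268.0°
Leg 2: dist=4095.3 km, bearing=205.8°
Leg 3: dist=9339.1 km, bearing=349.4°
Leg 4: dist=11049.5 km, bearing=226.7°
Leg 5: dist=15792.3 km, bearing=86.5°
Total: 47732.5 km

Leg 1: φ1=0.0243142, φ2=-0.0231378, Δφ=-0.0474520, Δλ=-1.1694963 rad; a=sin²(Δφ/2)+cosφ1·cosφ2·sin²(Δλ/2)=0.3050835004; c=2·atan2(√a, √(1-a))=1.170346089; dist=6371·c=7456.275 ≈ 7456.3 km; running total=7456.3 km
Leg 1 bearing: y=sinΔλ·cosφ2=-0.92030754, x=cosφ1·sinφ2-sinφ1·cosφ2·cosΔλ=-0.03262294; θ=atan2(y, x)=-92.0302° <0 so +360° → 267.9698° ≈ 268.0°
Leg 2: φ1=-0.0231378, φ2=-0.5918918, Δφ=-0.5687539, Δλ=-0.3201545 rad; a=sin²(Δφ/2)+cosφ1·cosφ2·sin²(Δλ/2)=0.0997925799; c=2·atan2(√a, √(1-a))=0.642809389; dist=6371·c=4095.339 ≈ 4095.3 km; running total=11551.6 km
Leg 2 bearing: y=sinΔλ·cosφ2=-0.26117628, x=cosφ1·sinφ2-sinφ1·cosφ2·cosΔλ=-0.53955818; θ=atan2(y, x)=-154.1704° <0 so +360° → 205.8296° ≈ 205.8°
Leg 3: φ1=-0.5918918, φ2=0.8524066, Δφ=1.4442984, Δλ=-0.2810626 rad; a=sin²(Δφ/2)+cosφ1·cosφ2·sin²(Δλ/2)=0.4476358452; c=2·atan2(√a, √(1-a))=1.465875622; dist=6371·c=9339.094 ≈ 9339.1 km; running total=20890.7 km
Leg 3 bearing: y=sinΔλ·cosφ2=-0.18256191, x=cosφ1·sinφ2-sinφ1·cosφ2·cosΔλ=0.97760070; θ=atan2(y, x)=-10.5779° <0 so +360° → 349.4221° ≈ 349.4°
Leg 4: φ1=0.8524066, φ2=-0.6041562, Δφ=-1.4565628, Δλ=-1.0598686 rad; a=sin²(Δφ/2)+cosφ1·cosφ2·sin²(Δλ/2)=0.5814062667; c=2·atan2(√a, √(1-a))=1.734336882; dist=6371·c=11049.460 ≈ 11049.5 km; running total=31940.2 km
Leg 4 bearing: y=sinΔλ·cosφ2=-0.71787977, x=cosφ1·sinφ2-sinφ1·cosφ2·cosΔλ=-0.67686093; θ=atan2(y, x)=-133.3154° <0 so +360° → 226.6846° ≈ 226.7°
Leg 5: φ1=-0.6041562, φ2=0.4996232, Δφ=1.1037794, Δλ=2.3666403 rad; a=sin²(Δφ/2)+cosφ1·cosφ2·sin²(Δλ/2)=0.8941340366; c=2·atan2(√a, √(1-a))=2.478785606; dist=6371·c=15792.343 ≈ 15792.3 km; running total=47732.5 km
Leg 5 bearing: y=sinΔλ·cosφ2=0.61415512, x=cosφ1·sinφ2-sinφ1·cosφ2·cosΔλ=0.03803861; θ=atan2(y, x)=86.4558° ≈ 86.5°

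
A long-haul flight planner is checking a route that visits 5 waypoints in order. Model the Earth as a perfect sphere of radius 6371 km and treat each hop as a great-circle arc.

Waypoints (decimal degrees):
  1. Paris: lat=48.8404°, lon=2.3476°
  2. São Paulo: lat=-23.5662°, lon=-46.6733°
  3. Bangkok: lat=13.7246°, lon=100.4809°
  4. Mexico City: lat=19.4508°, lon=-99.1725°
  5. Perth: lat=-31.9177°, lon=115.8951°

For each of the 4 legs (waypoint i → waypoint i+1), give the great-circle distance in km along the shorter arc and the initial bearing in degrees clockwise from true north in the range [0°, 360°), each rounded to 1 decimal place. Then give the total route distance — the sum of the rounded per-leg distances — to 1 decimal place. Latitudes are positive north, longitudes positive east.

Leg 1: dist=9403.9 km, bearing=224.0°
Leg 2: dist=16395.8 km, bearing=101.7°
Leg 3: dist=15744.6 km, bearing=30.7°
Leg 4: dist=16258.4 km, bearing=241.3°
Total: 57802.7 km

Leg 1: φ1=0.8524258, φ2=-0.4113078, Δφ=-1.2637336, Δλ=-0.8555761 rad; a=sin²(Δφ/2)+cosφ1·cosφ2·sin²(Δλ/2)=0.4526972114; c=2·atan2(√a, √(1-a))=1.476049055; dist=6371·c=9403.909 ≈ 9403.9 km; running total=9403.9 km
Leg 1 bearing: y=sinΔλ·cosφ2=-0.69198516, x=cosφ1·sinφ2-sinφ1·cosφ2·cosΔλ=-0.71568591; θ=atan2(y, x)=-135.9646° <0 so +360° → 224.0354° ≈ 224.0°
Leg 2: φ1=-0.4113078, φ2=0.2395395, Δφ=0.6508472, Δλ=2.5683253 rad; a=sin²(Δφ/2)+cosφ1·cosφ2·sin²(Δλ/2)=0.9214671888; c=2·atan2(√a, √(1-a))=2.573510537; dist=6371·c=16395.836 ≈ 16395.8 km; running total=25799.7 km
Leg 2 bearing: y=sinΔλ·cosφ2=0.52689356, x=cosφ1·sinφ2-sinφ1·cosφ2·cosΔλ=-0.10883385; θ=atan2(y, x)=101.6707° ≈ 101.7°
Leg 3: φ1=0.2395395, φ2=0.3394805, Δφ=0.0999410, Δλ=-3.4846092 rad; a=sin²(Δφ/2)+cosφ1·cosφ2·sin²(Δλ/2)=0.8918184655; c=2·atan2(√a, √(1-a))=2.471295223; dist=6371·c=15744.622 ≈ 15744.6 km; running total=41544.3 km
Leg 3 bearing: y=sinΔλ·cosφ2=0.31713436, x=cosφ1·sinφ2-sinφ1·cosφ2·cosΔλ=0.53417128; θ=atan2(y, x)=30.6974° ≈ 30.7°
Leg 4: φ1=0.3394805, φ2=-0.5570690, Δφ=-0.8965495, Δλ=3.7536377 rad; a=sin²(Δφ/2)+cosφ1·cosφ2·sin²(Δλ/2)=0.9155672083; c=2·atan2(√a, √(1-a))=2.551940967; dist=6371·c=16258.416 ≈ 16258.4 km; running total=57802.7 km
Leg 4 bearing: y=sinΔλ·cosφ2=-0.48767651, x=cosφ1·sinφ2-sinφ1·cosφ2·cosΔλ=-0.26718384; θ=atan2(y, x)=-118.7171° <0 so +360° → 241.2829° ≈ 241.3°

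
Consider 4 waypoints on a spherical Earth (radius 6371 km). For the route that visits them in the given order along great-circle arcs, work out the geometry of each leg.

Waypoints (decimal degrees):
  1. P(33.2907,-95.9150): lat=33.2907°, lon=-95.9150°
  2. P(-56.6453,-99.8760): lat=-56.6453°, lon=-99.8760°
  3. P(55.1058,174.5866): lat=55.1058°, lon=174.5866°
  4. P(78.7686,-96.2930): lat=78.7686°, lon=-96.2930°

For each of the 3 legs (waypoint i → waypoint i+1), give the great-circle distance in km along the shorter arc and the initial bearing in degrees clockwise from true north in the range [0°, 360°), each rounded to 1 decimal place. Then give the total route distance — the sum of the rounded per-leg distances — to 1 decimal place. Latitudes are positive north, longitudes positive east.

Leg 1: dist=10007.4 km, bearing=182.2°
Leg 2: dist=14605.3 km, bearing=310.6°
Leg 3: dist=4033.3 km, bearing=19.2°
Total: 28646.0 km

Leg 1: φ1=0.5810323, φ2=-0.9886470, Δφ=-1.5696793, Δλ=-0.0691325 rad; a=sin²(Δφ/2)+cosφ1·cosφ2·sin²(Δλ/2)=0.4999904095; c=2·atan2(√a, √(1-a))=1.570777146; dist=6371·c=10007.421 ≈ 10007.4 km; running total=10007.4 km
Leg 1 bearing: y=sinΔλ·cosφ2=-0.03798019, x=cosφ1·sinφ2-sinφ1·cosφ2·cosΔλ=-0.99927849; θ=atan2(y, x)=-177.8234° <0 so +360° → 182.1766° ≈ 182.2°
Leg 2: φ1=-0.9886470, φ2=0.9617776, Δφ=1.9504246, Δλ=4.7902760 rad; a=sin²(Δφ/2)+cosφ1·cosφ2·sin²(Δλ/2)=0.8303169759; c=2·atan2(√a, √(1-a))=2.292459246; dist=6371·c=14605.258 ≈ 14605.3 km; running total=24612.7 km
Leg 2 bearing: y=sinΔλ·cosφ2=-0.57032854, x=cosφ1·sinφ2-sinφ1·cosφ2·cosΔλ=0.48814765; θ=atan2(y, x)=-49.4396° <0 so +360° → 310.5604° ≈ 310.6°
Leg 3: φ1=0.9617776, φ2=1.3747714, Δφ=0.4129938, Δλ=-4.7277409 rad; a=sin²(Δφ/2)+cosφ1·cosφ2·sin²(Δλ/2)=0.0968939688; c=2·atan2(√a, √(1-a))=0.633075014; dist=6371·c=4033.321 ≈ 4033.3 km; running total=28646.0 km
Leg 3 bearing: y=sinΔλ·cosφ2=0.19474897, x=cosφ1·sinφ2-sinφ1·cosφ2·cosΔλ=0.55865459; θ=atan2(y, x)=19.2187° ≈ 19.2°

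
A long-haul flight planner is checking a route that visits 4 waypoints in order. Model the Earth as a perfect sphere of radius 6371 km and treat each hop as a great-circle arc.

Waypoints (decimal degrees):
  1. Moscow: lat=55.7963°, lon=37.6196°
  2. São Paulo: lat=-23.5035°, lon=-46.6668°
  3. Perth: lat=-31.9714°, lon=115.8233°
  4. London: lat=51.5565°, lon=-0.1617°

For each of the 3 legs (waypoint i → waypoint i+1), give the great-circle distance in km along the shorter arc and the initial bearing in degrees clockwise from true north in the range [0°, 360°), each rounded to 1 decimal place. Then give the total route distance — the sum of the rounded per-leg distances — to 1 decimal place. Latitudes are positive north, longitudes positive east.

Leg 1: φ1=0.9738291, φ2=-0.4102135, Δφ=-1.3840426, Δλ=-1.4710752 rad; a=sin²(Δφ/2)+cosφ1·cosφ2·sin²(Δλ/2)=0.6392542138; c=2·atan2(√a, √(1-a))=1.853037066; dist=6371·c=11805.699 ≈ 11805.7 km; running total=11805.7 km
Leg 1 bearing: y=sinΔλ·cosφ2=-0.91247985, x=cosφ1·sinφ2-sinφ1·cosφ2·cosΔλ=-0.29968914; θ=atan2(y, x)=-108.1819° <0 so +360° → 251.8181° ≈ 251.8°
Leg 2: φ1=-0.4102135, φ2=-0.5580062, Δφ=-0.1477927, Δλ=2.8359872 rad; a=sin²(Δφ/2)+cosφ1·cosφ2·sin²(Δλ/2)=0.7653608388; c=2·atan2(√a, √(1-a))=2.130248156; dist=6371·c=13571.811 ≈ 13571.8 km; running total=25377.5 km
Leg 2 bearing: y=sinΔλ·cosφ2=0.25523228, x=cosφ1·sinφ2-sinφ1·cosφ2·cosΔλ=-0.80820232; θ=atan2(y, x)=162.4738° ≈ 162.5°
Leg 3: φ1=-0.5580062, φ2=0.8998307, Δφ=1.4578369, Δλ=-2.0243201 rad; a=sin²(Δφ/2)+cosφ1·cosφ2·sin²(Δλ/2)=0.8228997506; c=2·atan2(√a, √(1-a))=2.272866290; dist=6371·c=14480.431 ≈ 14480.4 km; running total=39857.9 km
Leg 3 bearing: y=sinΔλ·cosφ2=-0.55888988, x=cosφ1·sinφ2-sinφ1·cosφ2·cosΔλ=0.52017796; θ=atan2(y, x)=-47.0546° <0 so +360° → 312.9454° ≈ 312.9°

Leg 1: dist=11805.7 km, bearing=251.8°
Leg 2: dist=13571.8 km, bearing=162.5°
Leg 3: dist=14480.4 km, bearing=312.9°
Total: 39857.9 km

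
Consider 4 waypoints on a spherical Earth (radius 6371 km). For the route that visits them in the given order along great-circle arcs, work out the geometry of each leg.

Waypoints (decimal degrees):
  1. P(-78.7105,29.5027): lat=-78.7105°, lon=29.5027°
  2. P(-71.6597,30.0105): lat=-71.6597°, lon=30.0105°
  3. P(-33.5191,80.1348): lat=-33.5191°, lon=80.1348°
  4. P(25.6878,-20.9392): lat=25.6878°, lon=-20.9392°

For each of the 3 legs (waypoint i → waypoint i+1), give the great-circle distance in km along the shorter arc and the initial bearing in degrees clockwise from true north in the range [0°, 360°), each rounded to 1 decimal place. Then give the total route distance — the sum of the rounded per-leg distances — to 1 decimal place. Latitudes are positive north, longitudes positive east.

Leg 1: dist=784.1 km, bearing=1.3°
Leg 2: dist=5135.4 km, bearing=62.5°
Leg 3: dist=12516.3 km, bearing=286.7°
Total: 18435.8 km

Leg 1: φ1=-1.3737574, φ2=-1.2506977, Δφ=0.1230597, Δλ=0.0088628 rad; a=sin²(Δφ/2)+cosφ1·cosφ2·sin²(Δλ/2)=0.0037823552; c=2·atan2(√a, √(1-a))=0.123079382; dist=6371·c=784.139 ≈ 784.1 km; running total=784.1 km
Leg 1 bearing: y=sinΔλ·cosφ2=0.00278873, x=cosφ1·sinφ2-sinφ1·cosφ2·cosΔλ=0.12273719; θ=atan2(y, x)=1.3016° ≈ 1.3°
Leg 2: φ1=-1.2506977, φ2=-0.5850187, Δφ=0.6656790, Δλ=0.8748341 rad; a=sin²(Δφ/2)+cosφ1·cosφ2·sin²(Δλ/2)=0.1538236411; c=2·atan2(√a, √(1-a))=0.806051750; dist=6371·c=5135.356 ≈ 5135.4 km; running total=5919.5 km
Leg 2 bearing: y=sinΔλ·cosφ2=0.63981370, x=cosφ1·sinφ2-sinφ1·cosφ2·cosΔλ=0.33359577; θ=atan2(y, x)=62.4627° ≈ 62.5°
Leg 3: φ1=-0.5850187, φ2=0.4483367, Δφ=1.0333553, Δλ=-1.7640741 rad; a=sin²(Δφ/2)+cosφ1·cosφ2·sin²(Δλ/2)=0.6918377501; c=2·atan2(√a, √(1-a))=1.964569454; dist=6371·c=12516.272 ≈ 12516.3 km; running total=18435.8 km
Leg 3 bearing: y=sinΔλ·cosφ2=-0.88438950, x=cosφ1·sinφ2-sinφ1·cosφ2·cosΔλ=0.26579752; θ=atan2(y, x)=-73.2722° <0 so +360° → 286.7278° ≈ 286.7°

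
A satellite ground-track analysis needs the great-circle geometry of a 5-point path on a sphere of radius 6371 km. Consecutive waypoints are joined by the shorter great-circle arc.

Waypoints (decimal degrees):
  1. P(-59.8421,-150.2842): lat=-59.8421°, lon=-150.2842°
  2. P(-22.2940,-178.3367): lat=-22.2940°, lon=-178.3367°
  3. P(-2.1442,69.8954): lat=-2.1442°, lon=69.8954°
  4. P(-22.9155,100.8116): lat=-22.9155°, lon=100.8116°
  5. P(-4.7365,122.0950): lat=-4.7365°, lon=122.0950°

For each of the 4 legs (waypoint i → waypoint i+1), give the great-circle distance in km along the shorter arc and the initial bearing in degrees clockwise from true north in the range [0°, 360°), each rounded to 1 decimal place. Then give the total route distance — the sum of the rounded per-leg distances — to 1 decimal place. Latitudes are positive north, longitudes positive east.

Leg 1: dist=4716.8 km, bearing=319.8°
Leg 2: dist=12141.3 km, bearing=259.3°
Leg 3: dist=4054.6 km, bearing=127.2°
Leg 4: dist=3051.4 km, bearing=51.7°
Total: 23964.1 km

Leg 1: φ1=-1.0444417, φ2=-0.3891037, Δφ=0.6553380, Δλ=-0.4896085 rad; a=sin²(Δφ/2)+cosφ1·cosφ2·sin²(Δλ/2)=0.1308838705; c=2·atan2(√a, √(1-a))=0.740350376; dist=6371·c=4716.772 ≈ 4716.8 km; running total=4716.8 km
Leg 1 bearing: y=sinΔλ·cosφ2=-0.43512669, x=cosφ1·sinφ2-sinφ1·cosφ2·cosΔλ=0.51543952; θ=atan2(y, x)=-40.1706° <0 so +360° → 319.8294° ≈ 319.8°
Leg 2: φ1=-0.3891037, φ2=-0.0374233, Δφ=0.3516804, Δλ=4.3324675 rad; a=sin²(Δφ/2)+cosφ1·cosφ2·sin²(Δλ/2)=0.6643463512; c=2·atan2(√a, √(1-a))=1.905715359; dist=6371·c=12141.313 ≈ 12141.3 km; running total=16858.1 km
Leg 2 bearing: y=sinΔλ·cosφ2=-0.92804350, x=cosφ1·sinφ2-sinφ1·cosφ2·cosΔλ=-0.17520382; θ=atan2(y, x)=-100.6909° <0 so +360° → 259.3091° ≈ 259.3°
Leg 3: φ1=-0.0374233, φ2=-0.3999509, Δφ=-0.3625276, Δλ=0.5395895 rad; a=sin²(Δφ/2)+cosφ1·cosφ2·sin²(Δλ/2)=0.0978861495; c=2·atan2(√a, √(1-a))=0.636421467; dist=6371·c=4054.641 ≈ 4054.6 km; running total=20912.7 km
Leg 3 bearing: y=sinΔλ·cosφ2=0.47323608, x=cosφ1·sinφ2-sinφ1·cosφ2·cosΔλ=-0.35953501; θ=atan2(y, x)=127.2253° ≈ 127.2°
Leg 4: φ1=-0.3999509, φ2=-0.0826675, Δφ=0.3172834, Δλ=0.3714654 rad; a=sin²(Δφ/2)+cosφ1·cosφ2·sin²(Δλ/2)=0.0562599756; c=2·atan2(√a, √(1-a))=0.478948379; dist=6371·c=3051.380 ≈ 3051.4 km; running total=23964.1 km
Leg 4 bearing: y=sinΔλ·cosφ2=0.36174170, x=cosφ1·sinφ2-sinφ1·cosφ2·cosΔλ=0.28552077; θ=atan2(y, x)=51.7162° ≈ 51.7°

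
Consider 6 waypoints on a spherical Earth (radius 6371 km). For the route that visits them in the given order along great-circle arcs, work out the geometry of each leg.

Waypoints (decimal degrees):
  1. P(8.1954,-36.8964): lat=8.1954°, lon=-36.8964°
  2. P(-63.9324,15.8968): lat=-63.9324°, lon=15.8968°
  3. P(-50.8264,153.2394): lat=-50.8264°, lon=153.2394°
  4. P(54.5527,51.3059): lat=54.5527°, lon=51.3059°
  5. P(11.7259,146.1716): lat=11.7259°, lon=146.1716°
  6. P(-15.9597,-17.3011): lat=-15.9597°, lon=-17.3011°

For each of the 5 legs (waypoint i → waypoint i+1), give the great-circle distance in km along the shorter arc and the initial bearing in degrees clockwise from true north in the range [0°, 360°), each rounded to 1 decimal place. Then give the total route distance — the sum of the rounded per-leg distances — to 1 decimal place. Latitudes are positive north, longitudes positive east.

Leg 1: dist=9145.1 km, bearing=159.3°
Leg 2: dist=6728.6 km, bearing=150.5°
Leg 3: dist=15013.0 km, bearing=306.6°
Leg 4: dist=9257.9 km, bearing=79.2°
Leg 5: dist=18170.5 km, bearing=253.3°
Total: 58315.1 km

Leg 1: φ1=0.1430367, φ2=-1.1158309, Δφ=-1.2588676, Δλ=0.9214152 rad; a=sin²(Δφ/2)+cosφ1·cosφ2·sin²(Δλ/2)=0.4325205639; c=2·atan2(√a, √(1-a))=1.435424372; dist=6371·c=9145.089 ≈ 9145.1 km; running total=9145.1 km
Leg 1 bearing: y=sinΔλ·cosφ2=0.34998863, x=cosφ1·sinφ2-sinφ1·cosφ2·cosΔλ=-0.92698116; θ=atan2(y, x)=159.3156° ≈ 159.3°
Leg 2: φ1=-1.1158309, φ2=-0.8870880, Δφ=0.2287429, Δλ=2.3970806 rad; a=sin²(Δφ/2)+cosφ1·cosφ2·sin²(Δλ/2)=0.2538796044; c=2·atan2(√a, √(1-a))=1.056134178; dist=6371·c=6728.631 ≈ 6728.6 km; running total=15873.7 km
Leg 2 bearing: y=sinΔλ·cosφ2=0.42802931, x=cosφ1·sinφ2-sinφ1·cosφ2·cosΔλ=-0.75795113; θ=atan2(y, x)=150.5458° ≈ 150.5°
Leg 3: φ1=-0.8870880, φ2=0.9521242, Δφ=1.8392123, Δλ=-1.7790752 rad; a=sin²(Δφ/2)+cosφ1·cosφ2·sin²(Δλ/2)=0.8536478639; c=2·atan2(√a, √(1-a))=2.356461737; dist=6371·c=15013.018 ≈ 15013.0 km; running total=30886.7 km
Leg 3 bearing: y=sinΔλ·cosφ2=-0.56742008, x=cosφ1·sinφ2-sinφ1·cosφ2·cosΔλ=0.42162449; θ=atan2(y, x)=-53.3856° <0 so +360° → 306.6144° ≈ 306.6°
Leg 4: φ1=0.9521242, φ2=0.2046556, Δφ=-0.7474687, Δλ=1.6557188 rad; a=sin²(Δφ/2)+cosφ1·cosφ2·sin²(Δλ/2)=0.4413021253; c=2·atan2(√a, √(1-a))=1.453129238; dist=6371·c=9257.886 ≈ 9257.9 km; running total=40144.6 km
Leg 4 bearing: y=sinΔλ·cosφ2=0.97560250, x=cosφ1·sinφ2-sinφ1·cosφ2·cosΔλ=0.18552088; θ=atan2(y, x)=79.2332° ≈ 79.2°
Leg 5: φ1=0.2046556, φ2=-0.2785493, Δφ=-0.4832049, Δλ=-2.8531369 rad; a=sin²(Δφ/2)+cosφ1·cosφ2·sin²(Δλ/2)=0.9791884402; c=2·atan2(√a, √(1-a))=2.852058147; dist=6371·c=18170.462 ≈ 18170.5 km; running total=58315.1 km
Leg 5 bearing: y=sinΔλ·cosφ2=-0.27350728, x=cosφ1·sinφ2-sinφ1·cosφ2·cosΔλ=-0.08189946; θ=atan2(y, x)=-106.6699° <0 so +360° → 253.3301° ≈ 253.3°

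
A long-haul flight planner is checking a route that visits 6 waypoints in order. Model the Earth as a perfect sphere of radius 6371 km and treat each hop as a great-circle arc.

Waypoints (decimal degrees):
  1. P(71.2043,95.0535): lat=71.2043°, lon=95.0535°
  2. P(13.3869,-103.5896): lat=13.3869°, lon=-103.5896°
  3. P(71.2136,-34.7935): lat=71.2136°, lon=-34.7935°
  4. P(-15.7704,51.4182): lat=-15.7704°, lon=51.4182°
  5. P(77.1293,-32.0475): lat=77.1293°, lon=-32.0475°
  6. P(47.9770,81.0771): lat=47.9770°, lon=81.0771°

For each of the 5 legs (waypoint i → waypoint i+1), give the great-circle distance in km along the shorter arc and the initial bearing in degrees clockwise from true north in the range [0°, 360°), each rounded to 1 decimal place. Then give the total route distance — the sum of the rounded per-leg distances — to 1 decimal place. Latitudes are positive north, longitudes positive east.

Leg 1: φ1=1.2427495, φ2=0.2336455, Δφ=-1.0091040, Δλ=-3.4669761 rad; a=sin²(Δφ/2)+cosφ1·cosφ2·sin²(Δλ/2)=0.5389072242; c=2·atan2(√a, √(1-a))=1.648689519; dist=6371·c=10503.801 ≈ 10503.8 km; running total=10503.8 km
Leg 1 bearing: y=sinΔλ·cosφ2=0.31098630, x=cosφ1·sinφ2-sinφ1·cosφ2·cosΔλ=0.94722354; θ=atan2(y, x)=18.1757° ≈ 18.2°
Leg 2: φ1=0.2336455, φ2=1.2429118, Δφ=1.0092663, Δλ=1.2007185 rad; a=sin²(Δφ/2)+cosφ1·cosφ2·sin²(Δλ/2)=0.3337476754; c=2·atan2(√a, √(1-a))=1.231838233; dist=6371·c=7848.041 ≈ 7848.0 km; running total=18351.8 km
Leg 2 bearing: y=sinΔλ·cosφ2=0.30023855, x=cosφ1·sinφ2-sinφ1·cosφ2·cosΔλ=0.89403438; θ=atan2(y, x)=18.5633° ≈ 18.6°
Leg 3: φ1=1.2429118, φ2=-0.2752454, Δφ=-1.5181572, Δλ=1.5046780 rad; a=sin²(Δφ/2)+cosφ1·cosφ2·sin²(Δλ/2)=0.6184138395; c=2·atan2(√a, √(1-a))=1.809895661; dist=6371·c=11530.845 ≈ 11530.8 km; running total=29882.6 km
Leg 3 bearing: y=sinΔλ·cosφ2=0.96025576, x=cosφ1·sinφ2-sinφ1·cosφ2·cosΔλ=-0.14772112; θ=atan2(y, x)=98.7455° ≈ 98.7°
Leg 4: φ1=-0.2752454, φ2=1.3461602, Δφ=1.6214056, Δλ=-1.4567513 rad; a=sin²(Δφ/2)+cosφ1·cosφ2·sin²(Δλ/2)=0.6202800500; c=2·atan2(√a, √(1-a))=1.813739182; dist=6371·c=11555.332 ≈ 11555.3 km; running total=41437.9 km
Leg 4 bearing: y=sinΔλ·cosφ2=-0.22130460, x=cosφ1·sinφ2-sinφ1·cosφ2·cosΔλ=0.94506884; θ=atan2(y, x)=-13.1794° <0 so +360° → 346.8206° ≈ 346.8°
Leg 5: φ1=1.3461602, φ2=0.8373566, Δφ=-0.5088036, Δλ=1.9743967 rad; a=sin²(Δφ/2)+cosφ1·cosφ2·sin²(Δλ/2)=0.1671755993; c=2·atan2(√a, √(1-a))=0.842433447; dist=6371·c=5367.143 ≈ 5367.1 km; running total=46805.0 km
Leg 5 bearing: y=sinΔλ·cosφ2=0.61564224, x=cosφ1·sinφ2-sinφ1·cosφ2·cosΔλ=0.42177755; θ=atan2(y, x)=55.5849° ≈ 55.6°

Leg 1: dist=10503.8 km, bearing=18.2°
Leg 2: dist=7848.0 km, bearing=18.6°
Leg 3: dist=11530.8 km, bearing=98.7°
Leg 4: dist=11555.3 km, bearing=346.8°
Leg 5: dist=5367.1 km, bearing=55.6°
Total: 46805.0 km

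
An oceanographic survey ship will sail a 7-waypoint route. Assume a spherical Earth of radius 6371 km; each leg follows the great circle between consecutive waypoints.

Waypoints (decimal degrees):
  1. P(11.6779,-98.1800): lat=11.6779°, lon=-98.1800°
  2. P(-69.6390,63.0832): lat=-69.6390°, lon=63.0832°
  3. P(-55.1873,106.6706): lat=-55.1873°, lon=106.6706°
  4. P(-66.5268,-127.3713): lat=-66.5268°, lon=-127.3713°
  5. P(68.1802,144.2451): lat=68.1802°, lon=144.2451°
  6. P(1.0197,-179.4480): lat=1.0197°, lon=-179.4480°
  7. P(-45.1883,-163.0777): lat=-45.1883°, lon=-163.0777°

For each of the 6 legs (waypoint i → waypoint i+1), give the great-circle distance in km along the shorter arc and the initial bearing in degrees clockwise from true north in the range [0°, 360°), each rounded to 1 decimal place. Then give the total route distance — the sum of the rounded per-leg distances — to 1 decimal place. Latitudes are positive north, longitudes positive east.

Leg 1: φ1=0.2038178, φ2=-1.2154298, Δφ=-1.4192476, Δλ=2.8145738 rad; a=sin²(Δφ/2)+cosφ1·cosφ2·sin²(Δλ/2)=0.7562187634; c=2·atan2(√a, √(1-a))=2.108817264; dist=6371·c=13435.275 ≈ 13435.3 km; running total=13435.3 km
Leg 1 bearing: y=sinΔλ·cosφ2=0.11176380, x=cosφ1·sinφ2-sinφ1·cosφ2·cosΔλ=-0.85142036; θ=atan2(y, x)=172.5217° ≈ 172.5°
Leg 2: φ1=-1.2154298, φ2=-0.9632001, Δφ=0.2522297, Δλ=0.7607436 rad; a=sin²(Δφ/2)+cosφ1·cosφ2·sin²(Δλ/2)=0.0432001758; c=2·atan2(√a, √(1-a))=0.418745767; dist=6371·c=2667.829 ≈ 2667.8 km; running total=16103.1 km
Leg 2 bearing: y=sinΔλ·cosφ2=0.39360981, x=cosφ1·sinφ2-sinφ1·cosφ2·cosΔλ=0.10201469; θ=atan2(y, x)=75.4700° ≈ 75.5°
Leg 3: φ1=-0.9632001, φ2=-1.1611117, Δφ=-0.1979116, Δλ=-4.0848017 rad; a=sin²(Δφ/2)+cosφ1·cosφ2·sin²(Δλ/2)=0.1902235636; c=2·atan2(√a, √(1-a))=0.902623373; dist=6371·c=5750.614 ≈ 5750.6 km; running total=21853.7 km
Leg 3 bearing: y=sinΔλ·cosφ2=0.32241884, x=cosφ1·sinφ2-sinφ1·cosφ2·cosΔλ=-0.71568173; θ=atan2(y, x)=155.7482° ≈ 155.7°
Leg 4: φ1=-1.1611117, φ2=1.1899690, Δφ=2.3510807, Δλ=4.7406005 rad; a=sin²(Δφ/2)+cosφ1·cosφ2·sin²(Δλ/2)=0.9236782046; c=2·atan2(√a, √(1-a))=2.581783384; dist=6371·c=16448.542 ≈ 16448.5 km; running total=38302.2 km
Leg 4 bearing: y=sinΔλ·cosφ2=-0.37154077, x=cosφ1·sinφ2-sinφ1·cosφ2·cosΔλ=0.37940028; θ=atan2(y, x)=-44.4004° <0 so +360° → 315.5996° ≈ 315.6°
Leg 5: φ1=1.1899690, φ2=0.0177971, Δφ=-1.1721719, Δλ=-5.6495104 rad; a=sin²(Δφ/2)+cosφ1·cosφ2·sin²(Δλ/2)=0.3419991511; c=2·atan2(√a, √(1-a))=1.249284060; dist=6371·c=7959.189 ≈ 7959.2 km; running total=46261.4 km
Leg 5 bearing: y=sinΔλ·cosφ2=0.59201646, x=cosφ1·sinφ2-sinφ1·cosφ2·cosΔλ=-0.74139021; θ=atan2(y, x)=141.3919° ≈ 141.4°
Leg 6: φ1=0.0177971, φ2=-0.7886846, Δφ=-0.8064817, Δλ=0.2857156 rad; a=sin²(Δφ/2)+cosφ1·cosφ2·sin²(Δλ/2)=0.1682623438; c=2·atan2(√a, √(1-a))=0.845342167; dist=6371·c=5385.675 ≈ 5385.7 km; running total=51647.1 km
Leg 6 bearing: y=sinΔλ·cosφ2=0.19863786, x=cosφ1·sinφ2-sinφ1·cosφ2·cosΔλ=-0.72134840; θ=atan2(y, x)=164.6040° ≈ 164.6°

Leg 1: dist=13435.3 km, bearing=172.5°
Leg 2: dist=2667.8 km, bearing=75.5°
Leg 3: dist=5750.6 km, bearing=155.7°
Leg 4: dist=16448.5 km, bearing=315.6°
Leg 5: dist=7959.2 km, bearing=141.4°
Leg 6: dist=5385.7 km, bearing=164.6°
Total: 51647.1 km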